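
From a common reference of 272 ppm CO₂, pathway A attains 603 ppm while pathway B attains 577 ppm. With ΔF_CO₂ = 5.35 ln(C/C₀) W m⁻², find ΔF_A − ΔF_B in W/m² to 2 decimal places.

ΔF_A = 5.35 ln(603/272) = 5.35 × 0.79612 = 4.2592 W/m².
ΔF_B = 5.35 ln(577/272) = 5.35 × 0.75204 = 4.0234 W/m².
Difference: 4.2592 − 4.0234 = 0.2358 W/m².
(Equivalently, ΔF_A − ΔF_B = 5.35 ln(603/577) = 5.35 × 0.04407 = 0.2358 W/m².)

ΔF_A − ΔF_B = 0.24 W/m²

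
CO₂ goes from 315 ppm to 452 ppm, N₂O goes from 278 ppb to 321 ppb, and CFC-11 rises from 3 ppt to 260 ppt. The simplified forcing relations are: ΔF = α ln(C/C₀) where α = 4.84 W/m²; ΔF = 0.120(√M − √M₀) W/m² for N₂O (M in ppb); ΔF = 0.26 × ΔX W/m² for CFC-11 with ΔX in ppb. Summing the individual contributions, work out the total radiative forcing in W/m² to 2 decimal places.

CO₂: 4.84 × ln(452/315) = 4.84 × ln(1.43492) = 4.84 × 0.36111 = 1.7478 W/m².
N₂O: 0.120 × (√321 − √278) = 0.120 × (17.9165 − 16.6733) = 0.120 × 1.2432 = 0.1492 W/m².
CFC-11: Δ = 260 − 3 = 257 ppt = 0.257 ppb; ΔF = 0.26 × 0.257 = 0.0668 W/m².
Total ΔF = 1.7478 + 0.1492 + 0.0668 = 1.9638 W/m².

ΔF = 1.96 W/m²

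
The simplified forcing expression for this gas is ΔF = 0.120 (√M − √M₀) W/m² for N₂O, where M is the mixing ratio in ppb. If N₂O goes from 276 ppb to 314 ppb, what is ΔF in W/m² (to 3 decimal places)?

ΔF = 0.133 W/m²

N₂O: 0.120 × (√314 − √276) = 0.120 × (17.7200 − 16.6132) = 0.120 × 1.1068 = 0.1328 W/m².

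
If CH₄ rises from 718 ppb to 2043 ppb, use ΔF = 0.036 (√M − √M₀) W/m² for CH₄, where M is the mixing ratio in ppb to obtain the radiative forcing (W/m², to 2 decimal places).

CH₄: 0.036 × (√2043 − √718) = 0.036 × (45.1996 − 26.7955) = 0.036 × 18.4041 = 0.6625 W/m².

ΔF = 0.66 W/m²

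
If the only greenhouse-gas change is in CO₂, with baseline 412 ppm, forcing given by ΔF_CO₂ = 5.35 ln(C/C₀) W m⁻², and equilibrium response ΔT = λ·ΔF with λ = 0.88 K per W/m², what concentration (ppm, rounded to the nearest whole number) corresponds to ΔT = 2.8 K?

C ≈ 747 ppm

Required forcing: ΔF = ΔT/λ = 2.8/0.88 = 3.1818 W/m².
Then ln(C/412) = ΔF/5.35 = 3.1818/5.35 = 0.59473.
So C = 412 × e^0.59473 = 412 × 1.81254 = 746.77 ppm.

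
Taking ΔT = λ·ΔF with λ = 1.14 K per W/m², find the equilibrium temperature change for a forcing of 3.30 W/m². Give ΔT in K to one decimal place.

ΔT = λ ΔF = 1.14 × 3.30 = 3.7620 K.

ΔT = 3.8 K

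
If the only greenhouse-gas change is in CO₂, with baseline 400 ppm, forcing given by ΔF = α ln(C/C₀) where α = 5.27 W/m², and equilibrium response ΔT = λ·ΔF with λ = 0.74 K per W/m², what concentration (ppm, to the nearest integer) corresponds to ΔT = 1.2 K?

C ≈ 544 ppm

Required forcing: ΔF = ΔT/λ = 1.2/0.74 = 1.6216 W/m².
Then ln(C/400) = ΔF/5.27 = 1.6216/5.27 = 0.30770.
So C = 400 × e^0.30770 = 400 × 1.36029 = 544.12 ppm.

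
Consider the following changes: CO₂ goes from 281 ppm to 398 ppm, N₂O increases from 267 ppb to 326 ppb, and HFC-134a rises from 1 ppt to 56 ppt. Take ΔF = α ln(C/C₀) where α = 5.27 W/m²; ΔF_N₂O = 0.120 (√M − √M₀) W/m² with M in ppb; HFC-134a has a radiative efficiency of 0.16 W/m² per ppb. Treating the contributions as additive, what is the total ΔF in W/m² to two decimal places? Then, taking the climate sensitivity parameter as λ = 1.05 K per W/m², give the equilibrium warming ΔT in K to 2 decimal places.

ΔF = 2.05 W/m²; ΔT = 2.15 K

CO₂: 5.27 × ln(398/281) = 5.27 × ln(1.41637) = 5.27 × 0.34810 = 1.8345 W/m².
N₂O: 0.120 × (√326 − √267) = 0.120 × (18.0555 − 16.3401) = 0.120 × 1.7154 = 0.2058 W/m².
HFC-134a: Δ = 56 − 1 = 55 ppt = 0.055 ppb; ΔF = 0.16 × 0.055 = 0.0088 W/m².
Total ΔF = 1.8345 + 0.2058 + 0.0088 = 2.0491 W/m².
ΔT = λ ΔF = 1.05 × 2.05 = 2.1525 K.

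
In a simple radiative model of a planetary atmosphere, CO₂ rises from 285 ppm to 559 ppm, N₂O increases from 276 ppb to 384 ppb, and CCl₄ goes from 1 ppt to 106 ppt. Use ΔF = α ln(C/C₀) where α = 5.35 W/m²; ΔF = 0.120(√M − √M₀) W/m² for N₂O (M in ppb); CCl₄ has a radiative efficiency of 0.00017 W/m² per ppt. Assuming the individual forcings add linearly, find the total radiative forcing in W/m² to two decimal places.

CO₂: 5.35 × ln(559/285) = 5.35 × ln(1.96140) = 5.35 × 0.67366 = 3.6041 W/m².
N₂O: 0.120 × (√384 − √276) = 0.120 × (19.5959 − 16.6132) = 0.120 × 2.9827 = 0.3579 W/m².
CCl₄: ΔF = 0.00017 × (106 − 1) = 0.00017 × 105 = 0.0179 W/m².
Total ΔF = 3.6041 + 0.3579 + 0.0179 = 3.9799 W/m².

ΔF = 3.98 W/m²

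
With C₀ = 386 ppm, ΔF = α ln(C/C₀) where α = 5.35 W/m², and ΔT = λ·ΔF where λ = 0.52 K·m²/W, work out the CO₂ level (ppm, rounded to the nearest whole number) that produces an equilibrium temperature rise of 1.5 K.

C ≈ 662 ppm

Required forcing: ΔF = ΔT/λ = 1.5/0.52 = 2.8846 W/m².
Then ln(C/386) = ΔF/5.35 = 2.8846/5.35 = 0.53918.
So C = 386 × e^0.53918 = 386 × 1.71460 = 661.84 ppm.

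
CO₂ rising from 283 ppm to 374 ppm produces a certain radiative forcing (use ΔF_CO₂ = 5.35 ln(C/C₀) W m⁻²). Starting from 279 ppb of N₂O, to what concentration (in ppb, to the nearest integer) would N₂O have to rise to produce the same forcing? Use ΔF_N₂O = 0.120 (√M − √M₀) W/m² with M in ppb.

M ≈ 849 ppb

CO₂ forcing: 5.35 × ln(374/283) = 5.35 × 0.278809 = 1.49163 W/m².
Set 0.120(√M − √279) = 1.49163: √M = 1.49163/0.120 + √279 = 12.4303 + 16.7033 = 29.1336.
M = (29.1336)² = 848.77 ppb.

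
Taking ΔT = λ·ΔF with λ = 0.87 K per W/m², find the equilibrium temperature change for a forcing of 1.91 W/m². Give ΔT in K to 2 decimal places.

ΔT = 1.66 K

ΔT = λ ΔF = 0.87 × 1.91 = 1.6617 K.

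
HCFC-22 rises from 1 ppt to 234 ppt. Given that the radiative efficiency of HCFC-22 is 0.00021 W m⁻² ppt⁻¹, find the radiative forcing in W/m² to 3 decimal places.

HCFC-22: ΔF = 0.00021 × (234 − 1) = 0.00021 × 233 = 0.0489 W/m².

ΔF = 0.049 W/m²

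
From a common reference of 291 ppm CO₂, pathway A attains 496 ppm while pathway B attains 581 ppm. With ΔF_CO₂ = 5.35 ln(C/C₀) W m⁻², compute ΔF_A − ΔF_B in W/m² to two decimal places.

ΔF_A − ΔF_B = -0.85 W/m²

ΔF_A = 5.35 ln(496/291) = 5.35 × 0.53325 = 2.8529 W/m².
ΔF_B = 5.35 ln(581/291) = 5.35 × 0.69143 = 3.6992 W/m².
Difference: 2.8529 − 3.6992 = -0.8463 W/m².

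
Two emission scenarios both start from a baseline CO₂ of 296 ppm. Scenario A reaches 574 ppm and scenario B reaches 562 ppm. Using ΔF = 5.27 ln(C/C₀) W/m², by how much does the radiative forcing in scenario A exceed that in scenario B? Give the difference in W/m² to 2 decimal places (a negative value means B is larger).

ΔF_A = 5.27 ln(574/296) = 5.27 × 0.66227 = 3.4902 W/m².
ΔF_B = 5.27 ln(562/296) = 5.27 × 0.64114 = 3.3788 W/m².
Difference: 3.4902 − 3.3788 = 0.1114 W/m².

ΔF_A − ΔF_B = 0.11 W/m²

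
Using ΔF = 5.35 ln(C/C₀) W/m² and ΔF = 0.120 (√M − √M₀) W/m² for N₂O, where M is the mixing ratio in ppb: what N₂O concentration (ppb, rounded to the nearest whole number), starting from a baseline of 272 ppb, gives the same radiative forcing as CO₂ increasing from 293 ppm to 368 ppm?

M ≈ 710 ppb

CO₂ forcing: 5.35 × ln(368/293) = 5.35 × 0.227910 = 1.21932 W/m².
Set 0.120(√M − √272) = 1.21932: √M = 1.21932/0.120 + √272 = 10.1610 + 16.4924 = 26.6534.
M = (26.6534)² = 710.40 ppb.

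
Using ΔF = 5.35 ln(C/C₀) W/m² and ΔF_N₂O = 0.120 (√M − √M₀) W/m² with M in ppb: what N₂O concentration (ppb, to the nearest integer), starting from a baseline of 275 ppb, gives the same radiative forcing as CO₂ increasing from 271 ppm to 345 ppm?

CO₂ forcing: 5.35 × ln(345/271) = 5.35 × 0.241426 = 1.29163 W/m².
Set 0.120(√M − √275) = 1.29163: √M = 1.29163/0.120 + √275 = 10.7636 + 16.5831 = 27.3467.
M = (27.3467)² = 747.84 ppb.

M ≈ 748 ppb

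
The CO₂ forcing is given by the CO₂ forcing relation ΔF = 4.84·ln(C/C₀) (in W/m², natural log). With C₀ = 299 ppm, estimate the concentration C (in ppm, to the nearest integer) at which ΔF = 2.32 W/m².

Set 4.84 ln(C/299) = 2.32, so ln(C/299) = 2.32/4.84 = 0.47934.
Then C/299 = e^0.47934 = 1.61501, giving C = 299 × 1.61501 = 482.89 ppm.

C ≈ 483 ppm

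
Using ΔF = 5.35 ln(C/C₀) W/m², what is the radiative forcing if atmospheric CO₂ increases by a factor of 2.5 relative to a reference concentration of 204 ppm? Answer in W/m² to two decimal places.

ΔF = 5.35 × ln(2.5) = 5.35 × 0.91629 = 4.9022 W/m².

ΔF = 4.90 W/m²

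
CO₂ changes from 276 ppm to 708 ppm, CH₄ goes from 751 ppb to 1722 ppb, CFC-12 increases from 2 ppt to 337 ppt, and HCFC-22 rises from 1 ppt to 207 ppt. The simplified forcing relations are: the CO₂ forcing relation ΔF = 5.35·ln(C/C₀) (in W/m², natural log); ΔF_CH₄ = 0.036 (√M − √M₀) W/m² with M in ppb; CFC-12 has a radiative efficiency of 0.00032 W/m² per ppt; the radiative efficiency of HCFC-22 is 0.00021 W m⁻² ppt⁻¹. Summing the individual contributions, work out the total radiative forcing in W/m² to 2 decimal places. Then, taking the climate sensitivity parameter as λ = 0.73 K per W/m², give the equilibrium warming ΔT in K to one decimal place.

ΔF = 5.70 W/m²; ΔT = 4.2 K

CO₂: 5.35 × ln(708/276) = 5.35 × ln(2.56522) = 5.35 × 0.94204 = 5.0399 W/m².
CH₄: 0.036 × (√1722 − √751) = 0.036 × (41.4970 − 27.4044) = 0.036 × 14.0926 = 0.5073 W/m².
CFC-12: ΔF = 0.00032 × (337 − 2) = 0.00032 × 335 = 0.1072 W/m².
HCFC-22: ΔF = 0.00021 × (207 − 1) = 0.00021 × 206 = 0.0433 W/m².
Total ΔF = 5.0399 + 0.5073 + 0.1072 + 0.0433 = 5.6977 W/m².
ΔT = λ ΔF = 0.73 × 5.70 = 4.1610 K.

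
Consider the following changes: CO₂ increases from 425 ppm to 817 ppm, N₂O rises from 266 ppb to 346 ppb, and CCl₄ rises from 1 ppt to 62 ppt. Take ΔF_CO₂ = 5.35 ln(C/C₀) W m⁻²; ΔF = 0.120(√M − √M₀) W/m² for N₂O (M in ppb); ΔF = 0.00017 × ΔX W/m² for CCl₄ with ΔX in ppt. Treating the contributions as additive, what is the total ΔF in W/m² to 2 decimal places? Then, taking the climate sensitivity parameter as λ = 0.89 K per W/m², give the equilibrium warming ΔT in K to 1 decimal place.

CO₂: 5.35 × ln(817/425) = 5.35 × ln(1.92235) = 5.35 × 0.65355 = 3.4965 W/m².
N₂O: 0.120 × (√346 − √266) = 0.120 × (18.6011 − 16.3095) = 0.120 × 2.2916 = 0.2750 W/m².
CCl₄: ΔF = 0.00017 × (62 − 1) = 0.00017 × 61 = 0.0104 W/m².
Total ΔF = 3.4965 + 0.2750 + 0.0104 = 3.7819 W/m².
ΔT = λ ΔF = 0.89 × 3.78 = 3.3642 K.

ΔF = 3.78 W/m²; ΔT = 3.4 K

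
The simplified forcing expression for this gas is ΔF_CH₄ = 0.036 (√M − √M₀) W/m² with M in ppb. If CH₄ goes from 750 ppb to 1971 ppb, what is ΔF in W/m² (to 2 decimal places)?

CH₄: 0.036 × (√1971 − √750) = 0.036 × (44.3959 − 27.3861) = 0.036 × 17.0098 = 0.6124 W/m².

ΔF = 0.61 W/m²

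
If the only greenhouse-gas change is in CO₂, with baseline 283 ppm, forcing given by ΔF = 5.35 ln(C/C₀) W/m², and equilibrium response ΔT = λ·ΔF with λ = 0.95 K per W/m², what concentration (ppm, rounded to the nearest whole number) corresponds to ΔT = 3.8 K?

Required forcing: ΔF = ΔT/λ = 3.8/0.95 = 4.0000 W/m².
Then ln(C/283) = ΔF/5.35 = 4.0000/5.35 = 0.74766.
So C = 283 × e^0.74766 = 283 × 2.11205 = 597.71 ppm.

C ≈ 598 ppm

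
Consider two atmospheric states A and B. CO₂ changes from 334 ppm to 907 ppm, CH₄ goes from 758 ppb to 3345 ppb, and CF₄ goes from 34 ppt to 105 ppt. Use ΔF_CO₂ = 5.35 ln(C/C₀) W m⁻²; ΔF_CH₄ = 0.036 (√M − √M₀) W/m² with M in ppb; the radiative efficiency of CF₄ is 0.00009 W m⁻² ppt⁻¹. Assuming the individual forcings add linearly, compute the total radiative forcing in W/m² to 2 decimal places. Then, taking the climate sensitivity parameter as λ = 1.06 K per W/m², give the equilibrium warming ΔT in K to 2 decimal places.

CO₂: 5.35 × ln(907/334) = 5.35 × ln(2.71557) = 5.35 × 0.99900 = 5.3447 W/m².
CH₄: 0.036 × (√3345 − √758) = 0.036 × (57.8360 − 27.5318) = 0.036 × 30.3042 = 1.0910 W/m².
CF₄: ΔF = 0.00009 × (105 − 34) = 0.00009 × 71 = 0.0064 W/m².
Total ΔF = 5.3447 + 1.0910 + 0.0064 = 6.4421 W/m².
ΔT = λ ΔF = 1.06 × 6.44 = 6.8264 K.

ΔF = 6.44 W/m²; ΔT = 6.83 K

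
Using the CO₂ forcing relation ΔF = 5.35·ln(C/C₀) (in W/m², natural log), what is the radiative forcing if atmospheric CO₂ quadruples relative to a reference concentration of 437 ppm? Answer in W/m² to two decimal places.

ΔF = 5.35 × ln(4) = 5.35 × 1.38629 = 7.4167 W/m².

ΔF = 7.42 W/m²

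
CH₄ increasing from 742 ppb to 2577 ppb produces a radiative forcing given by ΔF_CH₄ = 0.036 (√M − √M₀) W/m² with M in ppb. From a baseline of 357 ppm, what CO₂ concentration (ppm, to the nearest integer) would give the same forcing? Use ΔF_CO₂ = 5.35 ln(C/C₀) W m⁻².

C ≈ 418 ppm

CH₄ forcing: 0.036 × (√2577 − √742) = 0.036 × (50.7642 − 27.2397) = 0.036 × 23.5245 = 0.84688 W/m².
Set 5.35 ln(C/357) = 0.84688: ln(C/357) = 0.84688/5.35 = 0.15830, so C = 357 × e^0.15830 = 357 × 1.17152 = 418.23 ppm.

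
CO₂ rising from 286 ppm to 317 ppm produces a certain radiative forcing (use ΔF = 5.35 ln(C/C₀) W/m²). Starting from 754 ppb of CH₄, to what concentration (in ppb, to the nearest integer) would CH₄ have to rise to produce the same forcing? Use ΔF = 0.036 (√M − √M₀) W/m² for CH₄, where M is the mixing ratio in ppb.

CO₂ forcing: 5.35 × ln(317/286) = 5.35 × 0.102910 = 0.55057 W/m².
Set 0.036(√M − √754) = 0.55057: √M = 0.55057/0.036 + √754 = 15.2936 + 27.4591 = 42.7527.
M = (42.7527)² = 1827.79 ppb.

M ≈ 1828 ppb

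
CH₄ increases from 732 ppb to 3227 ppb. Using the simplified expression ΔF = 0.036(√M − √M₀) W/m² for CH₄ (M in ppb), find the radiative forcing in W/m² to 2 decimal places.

CH₄: 0.036 × (√3227 − √732) = 0.036 × (56.8067 − 27.0555) = 0.036 × 29.7512 = 1.0710 W/m².

ΔF = 1.07 W/m²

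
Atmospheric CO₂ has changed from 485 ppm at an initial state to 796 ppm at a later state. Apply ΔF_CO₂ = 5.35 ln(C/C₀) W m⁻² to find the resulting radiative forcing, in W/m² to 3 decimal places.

ΔF = 2.651 W/m²

CO₂: 5.35 × ln(796/485) = 5.35 × ln(1.64124) = 5.35 × 0.49545 = 2.6507 W/m².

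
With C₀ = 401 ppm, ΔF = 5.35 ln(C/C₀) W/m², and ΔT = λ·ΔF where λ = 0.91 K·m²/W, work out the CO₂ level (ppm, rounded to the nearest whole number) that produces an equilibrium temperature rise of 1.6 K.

C ≈ 557 ppm

Required forcing: ΔF = ΔT/λ = 1.6/0.91 = 1.7582 W/m².
Then ln(C/401) = ΔF/5.35 = 1.7582/5.35 = 0.32864.
So C = 401 × e^0.32864 = 401 × 1.38908 = 557.02 ppm.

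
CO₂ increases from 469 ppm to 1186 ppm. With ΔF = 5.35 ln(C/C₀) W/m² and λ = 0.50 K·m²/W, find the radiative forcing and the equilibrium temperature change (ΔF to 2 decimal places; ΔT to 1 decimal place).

CO₂: 5.35 × ln(1186/469) = 5.35 × ln(2.52878) = 5.35 × 0.92774 = 4.9634 W/m².
ΔT = λ ΔF = 0.50 × 4.96 = 2.4800 K.

ΔF = 4.96 W/m²; ΔT = 2.5 K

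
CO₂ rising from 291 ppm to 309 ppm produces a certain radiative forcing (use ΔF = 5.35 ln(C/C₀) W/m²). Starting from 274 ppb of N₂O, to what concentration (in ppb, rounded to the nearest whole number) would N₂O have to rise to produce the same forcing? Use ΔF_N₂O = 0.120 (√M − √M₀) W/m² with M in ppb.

CO₂ forcing: 5.35 × ln(309/291) = 5.35 × 0.060018 = 0.32110 W/m².
Set 0.120(√M − √274) = 0.32110: √M = 0.32110/0.120 + √274 = 2.6758 + 16.5529 = 19.2287.
M = (19.2287)² = 369.74 ppb.

M ≈ 370 ppb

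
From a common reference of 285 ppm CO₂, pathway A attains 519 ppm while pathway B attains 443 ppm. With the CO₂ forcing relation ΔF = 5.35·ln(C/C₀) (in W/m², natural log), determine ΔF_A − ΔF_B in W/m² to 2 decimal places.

ΔF_A − ΔF_B = 0.85 W/m²

ΔF_A = 5.35 ln(519/285) = 5.35 × 0.59941 = 3.2068 W/m².
ΔF_B = 5.35 ln(443/285) = 5.35 × 0.44108 = 2.3598 W/m².
Difference: 3.2068 − 2.3598 = 0.8470 W/m².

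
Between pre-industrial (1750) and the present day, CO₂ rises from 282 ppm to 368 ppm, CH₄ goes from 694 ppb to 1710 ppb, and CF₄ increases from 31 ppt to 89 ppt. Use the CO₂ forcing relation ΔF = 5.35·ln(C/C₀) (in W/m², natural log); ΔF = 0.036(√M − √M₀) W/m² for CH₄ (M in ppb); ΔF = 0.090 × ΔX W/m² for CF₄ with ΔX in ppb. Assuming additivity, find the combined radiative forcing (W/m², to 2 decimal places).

ΔF = 1.97 W/m²

CO₂: 5.35 × ln(368/282) = 5.35 × ln(1.30496) = 5.35 × 0.26617 = 1.4240 W/m².
CH₄: 0.036 × (√1710 − √694) = 0.036 × (41.3521 − 26.3439) = 0.036 × 15.0082 = 0.5403 W/m².
CF₄: Δ = 89 − 31 = 58 ppt = 0.058 ppb; ΔF = 0.090 × 0.058 = 0.0052 W/m².
Total ΔF = 1.4240 + 0.5403 + 0.0052 = 1.9695 W/m².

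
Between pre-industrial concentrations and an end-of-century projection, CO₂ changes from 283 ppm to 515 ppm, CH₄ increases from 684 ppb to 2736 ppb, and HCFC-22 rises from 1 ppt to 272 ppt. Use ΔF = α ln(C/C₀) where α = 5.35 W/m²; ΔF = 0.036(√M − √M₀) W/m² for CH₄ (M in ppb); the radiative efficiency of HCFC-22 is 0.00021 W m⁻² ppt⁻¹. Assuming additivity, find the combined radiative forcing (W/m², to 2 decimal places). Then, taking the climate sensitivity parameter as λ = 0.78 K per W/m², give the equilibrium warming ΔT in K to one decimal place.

ΔF = 4.20 W/m²; ΔT = 3.3 K

CO₂: 5.35 × ln(515/283) = 5.35 × ln(1.81979) = 5.35 × 0.59872 = 3.2032 W/m².
CH₄: 0.036 × (√2736 − √684) = 0.036 × (52.3068 − 26.1534) = 0.036 × 26.1534 = 0.9415 W/m².
HCFC-22: ΔF = 0.00021 × (272 − 1) = 0.00021 × 271 = 0.0569 W/m².
Total ΔF = 3.2032 + 0.9415 + 0.0569 = 4.2016 W/m².
ΔT = λ ΔF = 0.78 × 4.20 = 3.2760 K.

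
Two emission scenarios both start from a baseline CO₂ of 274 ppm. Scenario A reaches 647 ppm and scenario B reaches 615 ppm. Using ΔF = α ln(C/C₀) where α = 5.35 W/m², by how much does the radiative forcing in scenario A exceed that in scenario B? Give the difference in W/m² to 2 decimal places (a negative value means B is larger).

ΔF_A − ΔF_B = 0.27 W/m²

ΔF_A = 5.35 ln(647/274) = 5.35 × 0.85922 = 4.5968 W/m².
ΔF_B = 5.35 ln(615/274) = 5.35 × 0.80849 = 4.3254 W/m².
Difference: 4.5968 − 4.3254 = 0.2714 W/m².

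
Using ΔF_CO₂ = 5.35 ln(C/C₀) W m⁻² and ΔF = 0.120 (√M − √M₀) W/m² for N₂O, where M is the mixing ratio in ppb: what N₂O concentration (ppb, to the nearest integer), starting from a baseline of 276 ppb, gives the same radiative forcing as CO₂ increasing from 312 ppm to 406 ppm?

M ≈ 804 ppb

CO₂ forcing: 5.35 × ln(406/312) = 5.35 × 0.263350 = 1.40892 W/m².
Set 0.120(√M − √276) = 1.40892: √M = 1.40892/0.120 + √276 = 11.7410 + 16.6132 = 28.3542.
M = (28.3542)² = 803.96 ppb.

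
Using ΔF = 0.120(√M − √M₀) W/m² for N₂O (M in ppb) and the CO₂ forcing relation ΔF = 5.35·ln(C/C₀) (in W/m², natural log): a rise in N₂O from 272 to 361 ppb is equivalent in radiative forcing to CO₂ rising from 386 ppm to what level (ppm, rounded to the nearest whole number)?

N₂O forcing: 0.120 × (√361 − √272) = 0.120 × (19.0000 − 16.4924) = 0.120 × 2.5076 = 0.30091 W/m².
Set 5.35 ln(C/386) = 0.30091: ln(C/386) = 0.30091/5.35 = 0.05624, so C = 386 × e^0.05624 = 386 × 1.05785 = 408.33 ppm.

C ≈ 408 ppm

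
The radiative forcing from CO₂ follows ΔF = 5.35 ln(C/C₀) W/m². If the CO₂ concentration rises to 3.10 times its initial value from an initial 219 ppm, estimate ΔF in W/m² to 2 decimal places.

ΔF = 6.05 W/m²

ΔF = 5.35 × ln(3.10) = 5.35 × 1.13140 = 6.0530 W/m².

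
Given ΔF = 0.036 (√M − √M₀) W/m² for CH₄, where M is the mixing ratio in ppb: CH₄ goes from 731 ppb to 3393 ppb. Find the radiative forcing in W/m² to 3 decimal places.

ΔF = 1.124 W/m²

CH₄: 0.036 × (√3393 − √731) = 0.036 × (58.2495 − 27.0370) = 0.036 × 31.2125 = 1.1237 W/m².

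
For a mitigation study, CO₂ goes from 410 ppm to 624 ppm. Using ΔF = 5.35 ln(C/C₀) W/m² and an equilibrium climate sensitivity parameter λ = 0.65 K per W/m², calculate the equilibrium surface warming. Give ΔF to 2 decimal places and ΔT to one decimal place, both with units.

CO₂: 5.35 × ln(624/410) = 5.35 × ln(1.52195) = 5.35 × 0.41999 = 2.2469 W/m².
ΔT = λ ΔF = 0.65 × 2.25 = 1.4625 K.

ΔF = 2.25 W/m²; ΔT = 1.5 K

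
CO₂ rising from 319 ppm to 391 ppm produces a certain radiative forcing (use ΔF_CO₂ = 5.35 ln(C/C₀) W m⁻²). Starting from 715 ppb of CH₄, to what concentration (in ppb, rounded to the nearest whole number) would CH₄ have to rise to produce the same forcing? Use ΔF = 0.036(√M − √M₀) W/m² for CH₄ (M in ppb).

M ≈ 3247 ppb

CO₂ forcing: 5.35 × ln(391/319) = 5.35 × 0.203516 = 1.08881 W/m².
Set 0.036(√M − √715) = 1.08881: √M = 1.08881/0.036 + √715 = 30.2447 + 26.7395 = 56.9842.
M = (56.9842)² = 3247.20 ppb.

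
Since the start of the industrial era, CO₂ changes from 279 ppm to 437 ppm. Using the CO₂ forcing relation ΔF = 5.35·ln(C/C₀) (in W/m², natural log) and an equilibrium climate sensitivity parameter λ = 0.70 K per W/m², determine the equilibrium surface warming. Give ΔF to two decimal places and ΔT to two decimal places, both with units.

ΔF = 2.40 W/m²; ΔT = 1.68 K

CO₂: 5.35 × ln(437/279) = 5.35 × ln(1.56631) = 5.35 × 0.44872 = 2.4007 W/m².
ΔT = λ ΔF = 0.70 × 2.40 = 1.6800 K.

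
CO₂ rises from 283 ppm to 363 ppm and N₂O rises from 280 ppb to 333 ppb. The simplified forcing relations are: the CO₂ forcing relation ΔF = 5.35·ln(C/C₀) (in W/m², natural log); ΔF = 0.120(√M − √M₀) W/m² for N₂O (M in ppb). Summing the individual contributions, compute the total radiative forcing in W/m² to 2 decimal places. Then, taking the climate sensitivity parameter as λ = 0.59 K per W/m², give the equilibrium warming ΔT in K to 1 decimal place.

ΔF = 1.51 W/m²; ΔT = 0.9 K

CO₂: 5.35 × ln(363/283) = 5.35 × ln(1.28269) = 5.35 × 0.24896 = 1.3319 W/m².
N₂O: 0.120 × (√333 − √280) = 0.120 × (18.2483 − 16.7332) = 0.120 × 1.5151 = 0.1818 W/m².
Total ΔF = 1.3319 + 0.1818 = 1.5137 W/m².
ΔT = λ ΔF = 0.59 × 1.51 = 0.8909 K.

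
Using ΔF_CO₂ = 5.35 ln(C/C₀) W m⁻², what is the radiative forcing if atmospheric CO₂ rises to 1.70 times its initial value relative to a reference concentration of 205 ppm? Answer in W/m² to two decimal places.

ΔF = 5.35 × ln(1.70) = 5.35 × 0.53063 = 2.8389 W/m².

ΔF = 2.84 W/m²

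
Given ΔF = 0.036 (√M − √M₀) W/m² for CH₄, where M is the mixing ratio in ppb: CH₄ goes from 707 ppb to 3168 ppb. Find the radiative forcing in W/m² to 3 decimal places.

CH₄: 0.036 × (√3168 − √707) = 0.036 × (56.2850 − 26.5895) = 0.036 × 29.6955 = 1.0690 W/m².

ΔF = 1.069 W/m²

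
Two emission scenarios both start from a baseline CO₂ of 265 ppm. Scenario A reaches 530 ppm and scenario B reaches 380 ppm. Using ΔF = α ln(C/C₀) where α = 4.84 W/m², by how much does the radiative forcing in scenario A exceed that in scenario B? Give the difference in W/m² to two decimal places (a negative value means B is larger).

ΔF_A = 4.84 ln(530/265) = 4.84 × 0.69315 = 3.3548 W/m².
ΔF_B = 4.84 ln(380/265) = 4.84 × 0.36044 = 1.7445 W/m².
Difference: 3.3548 − 1.7445 = 1.6103 W/m².
(Equivalently, ΔF_A − ΔF_B = 4.84 ln(530/380) = 4.84 × 0.33271 = 1.6103 W/m².)

ΔF_A − ΔF_B = 1.61 W/m²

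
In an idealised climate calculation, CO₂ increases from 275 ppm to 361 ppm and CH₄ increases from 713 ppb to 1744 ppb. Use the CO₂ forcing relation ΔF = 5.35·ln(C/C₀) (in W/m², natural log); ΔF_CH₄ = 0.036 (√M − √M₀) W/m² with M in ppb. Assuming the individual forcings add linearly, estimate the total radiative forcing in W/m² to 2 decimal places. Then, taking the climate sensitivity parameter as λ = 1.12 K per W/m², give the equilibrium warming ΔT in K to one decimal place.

CO₂: 5.35 × ln(361/275) = 5.35 × ln(1.31273) = 5.35 × 0.27211 = 1.4558 W/m².
CH₄: 0.036 × (√1744 − √713) = 0.036 × (41.7612 − 26.7021) = 0.036 × 15.0591 = 0.5421 W/m².
Total ΔF = 1.4558 + 0.5421 = 1.9979 W/m².
ΔT = λ ΔF = 1.12 × 2.00 = 2.2400 K.

ΔF = 2.00 W/m²; ΔT = 2.2 K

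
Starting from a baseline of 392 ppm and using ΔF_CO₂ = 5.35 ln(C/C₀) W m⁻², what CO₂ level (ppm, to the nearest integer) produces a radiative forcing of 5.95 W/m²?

C ≈ 1192 ppm

Set 5.35 ln(C/392) = 5.95, so ln(C/392) = 5.95/5.35 = 1.11215.
Then C/392 = e^1.11215 = 3.04089, giving C = 392 × 3.04089 = 1192.03 ppm.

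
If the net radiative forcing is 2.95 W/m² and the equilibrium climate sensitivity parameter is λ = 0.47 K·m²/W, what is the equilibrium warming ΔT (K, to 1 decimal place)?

ΔT = 1.4 K

ΔT = λ ΔF = 0.47 × 2.95 = 1.3865 K.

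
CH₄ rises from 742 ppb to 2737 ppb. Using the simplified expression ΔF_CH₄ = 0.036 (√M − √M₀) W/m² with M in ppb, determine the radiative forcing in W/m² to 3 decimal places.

CH₄: 0.036 × (√2737 − √742) = 0.036 × (52.3163 − 27.2397) = 0.036 × 25.0766 = 0.9028 W/m².

ΔF = 0.903 W/m²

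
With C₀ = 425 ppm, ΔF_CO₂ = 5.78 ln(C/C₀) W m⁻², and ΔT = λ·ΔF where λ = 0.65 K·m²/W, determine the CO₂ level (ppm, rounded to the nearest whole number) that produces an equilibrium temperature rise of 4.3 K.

Required forcing: ΔF = ΔT/λ = 4.3/0.65 = 6.6154 W/m².
Then ln(C/425) = ΔF/5.78 = 6.6154/5.78 = 1.14453.
So C = 425 × e^1.14453 = 425 × 3.14096 = 1334.91 ppm.

C ≈ 1335 ppm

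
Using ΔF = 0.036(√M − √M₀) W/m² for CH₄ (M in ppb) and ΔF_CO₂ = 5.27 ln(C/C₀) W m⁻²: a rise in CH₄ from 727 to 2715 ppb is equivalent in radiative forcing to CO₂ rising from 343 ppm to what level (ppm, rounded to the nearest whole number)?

CH₄ forcing: 0.036 × (√2715 − √727) = 0.036 × (52.1057 − 26.9629) = 0.036 × 25.1428 = 0.90514 W/m².
Set 5.27 ln(C/343) = 0.90514: ln(C/343) = 0.90514/5.27 = 0.17175, so C = 343 × e^0.17175 = 343 × 1.18738 = 407.27 ppm.

C ≈ 407 ppm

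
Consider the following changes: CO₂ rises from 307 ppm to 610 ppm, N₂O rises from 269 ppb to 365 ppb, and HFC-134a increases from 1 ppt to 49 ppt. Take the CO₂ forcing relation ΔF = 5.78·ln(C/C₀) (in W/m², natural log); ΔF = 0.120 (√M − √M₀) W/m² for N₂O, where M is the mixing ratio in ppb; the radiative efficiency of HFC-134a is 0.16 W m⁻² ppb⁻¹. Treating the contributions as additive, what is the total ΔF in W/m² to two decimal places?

CO₂: 5.78 × ln(610/307) = 5.78 × ln(1.98697) = 5.78 × 0.68661 = 3.9686 W/m².
N₂O: 0.120 × (√365 − √269) = 0.120 × (19.1050 − 16.4012) = 0.120 × 2.7038 = 0.3245 W/m².
HFC-134a: Δ = 49 − 1 = 48 ppt = 0.048 ppb; ΔF = 0.16 × 0.048 = 0.0077 W/m².
Total ΔF = 3.9686 + 0.3245 + 0.0077 = 4.3008 W/m².

ΔF = 4.30 W/m²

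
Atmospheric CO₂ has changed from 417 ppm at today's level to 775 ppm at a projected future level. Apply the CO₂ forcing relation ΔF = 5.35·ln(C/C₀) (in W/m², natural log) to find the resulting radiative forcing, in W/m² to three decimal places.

CO₂: 5.35 × ln(775/417) = 5.35 × ln(1.85851) = 5.35 × 0.61978 = 3.3158 W/m².

ΔF = 3.316 W/m²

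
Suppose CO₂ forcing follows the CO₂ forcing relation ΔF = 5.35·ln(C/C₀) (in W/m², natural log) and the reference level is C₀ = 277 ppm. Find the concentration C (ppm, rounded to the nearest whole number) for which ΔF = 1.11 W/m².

C ≈ 341 ppm

Set 5.35 ln(C/277) = 1.11, so ln(C/277) = 1.11/5.35 = 0.20748.
Then C/277 = e^0.20748 = 1.23057, giving C = 277 × 1.23057 = 340.87 ppm.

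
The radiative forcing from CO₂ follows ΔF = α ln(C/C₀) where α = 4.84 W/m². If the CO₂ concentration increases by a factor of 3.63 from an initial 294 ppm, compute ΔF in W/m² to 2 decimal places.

ΔF = 6.24 W/m²

Because the forcing depends only on the ratio C/C₀, the initial concentration does not enter.
ΔF = 4.84 × ln(3.63) = 4.84 × 1.28923 = 6.2399 W/m².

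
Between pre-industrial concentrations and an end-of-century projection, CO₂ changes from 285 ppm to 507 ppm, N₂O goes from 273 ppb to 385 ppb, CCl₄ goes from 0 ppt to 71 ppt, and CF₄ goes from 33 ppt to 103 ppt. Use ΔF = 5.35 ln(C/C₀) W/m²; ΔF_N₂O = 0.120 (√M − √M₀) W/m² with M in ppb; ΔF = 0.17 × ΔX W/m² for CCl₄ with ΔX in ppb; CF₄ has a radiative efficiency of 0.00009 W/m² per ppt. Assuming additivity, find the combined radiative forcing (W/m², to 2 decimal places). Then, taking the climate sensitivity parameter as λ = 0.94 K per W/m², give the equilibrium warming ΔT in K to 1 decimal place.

ΔF = 3.47 W/m²; ΔT = 3.3 K

CO₂: 5.35 × ln(507/285) = 5.35 × ln(1.77895) = 5.35 × 0.57602 = 3.0817 W/m².
N₂O: 0.120 × (√385 − √273) = 0.120 × (19.6214 − 16.5227) = 0.120 × 3.0987 = 0.3718 W/m².
CCl₄: Δ = 71 − 0 = 71 ppt = 0.071 ppb; ΔF = 0.17 × 0.071 = 0.0121 W/m².
CF₄: ΔF = 0.00009 × (103 − 33) = 0.00009 × 70 = 0.0063 W/m².
Total ΔF = 3.0817 + 0.3718 + 0.0121 + 0.0063 = 3.4719 W/m².
ΔT = λ ΔF = 0.94 × 3.47 = 3.2618 K.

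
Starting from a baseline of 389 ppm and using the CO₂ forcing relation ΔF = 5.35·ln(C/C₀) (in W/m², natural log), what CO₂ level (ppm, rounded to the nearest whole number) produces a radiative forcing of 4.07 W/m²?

C ≈ 832 ppm

Set 5.35 ln(C/389) = 4.07, so ln(C/389) = 4.07/5.35 = 0.76075.
Then C/389 = e^0.76075 = 2.13988, giving C = 389 × 2.13988 = 832.41 ppm.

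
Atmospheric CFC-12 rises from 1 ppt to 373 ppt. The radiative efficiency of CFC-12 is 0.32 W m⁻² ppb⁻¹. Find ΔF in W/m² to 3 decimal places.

ΔF = 0.119 W/m²

CFC-12: Δ = 373 − 1 = 372 ppt = 0.372 ppb; ΔF = 0.32 × 0.372 = 0.1190 W/m².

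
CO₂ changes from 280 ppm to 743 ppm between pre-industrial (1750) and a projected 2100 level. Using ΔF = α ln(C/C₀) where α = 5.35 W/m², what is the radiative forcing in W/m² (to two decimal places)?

ΔF = 5.22 W/m²

CO₂: 5.35 × ln(743/280) = 5.35 × ln(2.65357) = 5.35 × 0.97591 = 5.2211 W/m².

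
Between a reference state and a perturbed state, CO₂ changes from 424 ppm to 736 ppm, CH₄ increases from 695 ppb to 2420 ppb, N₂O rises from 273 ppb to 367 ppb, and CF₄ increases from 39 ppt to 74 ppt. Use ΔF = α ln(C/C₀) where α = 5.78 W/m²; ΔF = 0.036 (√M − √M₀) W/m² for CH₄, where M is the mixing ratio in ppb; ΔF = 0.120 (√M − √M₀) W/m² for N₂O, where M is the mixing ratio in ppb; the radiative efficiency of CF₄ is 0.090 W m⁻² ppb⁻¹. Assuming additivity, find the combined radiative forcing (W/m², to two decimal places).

ΔF = 4.33 W/m²

CO₂: 5.78 × ln(736/424) = 5.78 × ln(1.73585) = 5.78 × 0.55150 = 3.1877 W/m².
CH₄: 0.036 × (√2420 − √695) = 0.036 × (49.1935 − 26.3629) = 0.036 × 22.8306 = 0.8219 W/m².
N₂O: 0.120 × (√367 − √273) = 0.120 × (19.1572 − 16.5227) = 0.120 × 2.6345 = 0.3161 W/m².
CF₄: Δ = 74 − 39 = 35 ppt = 0.035 ppb; ΔF = 0.090 × 0.035 = 0.0032 W/m².
Total ΔF = 3.1877 + 0.8219 + 0.3161 + 0.0032 = 4.3289 W/m².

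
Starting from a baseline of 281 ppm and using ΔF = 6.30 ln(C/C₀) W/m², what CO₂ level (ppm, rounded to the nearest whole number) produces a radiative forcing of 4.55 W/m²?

C ≈ 579 ppm

Set 6.30 ln(C/281) = 4.55, so ln(C/281) = 4.55/6.30 = 0.72222.
Then C/281 = e^0.72222 = 2.05900, giving C = 281 × 2.05900 = 578.58 ppm.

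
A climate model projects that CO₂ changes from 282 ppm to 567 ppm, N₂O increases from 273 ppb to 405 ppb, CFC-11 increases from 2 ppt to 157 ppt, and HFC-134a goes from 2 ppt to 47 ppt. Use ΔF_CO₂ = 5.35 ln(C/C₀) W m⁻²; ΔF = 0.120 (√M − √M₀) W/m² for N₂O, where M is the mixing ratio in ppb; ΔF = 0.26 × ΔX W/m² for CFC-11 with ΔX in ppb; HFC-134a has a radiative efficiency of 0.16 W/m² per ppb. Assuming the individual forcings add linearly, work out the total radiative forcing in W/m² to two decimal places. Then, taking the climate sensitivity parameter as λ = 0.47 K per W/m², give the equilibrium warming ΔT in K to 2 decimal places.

ΔF = 4.22 W/m²; ΔT = 1.98 K

CO₂: 5.35 × ln(567/282) = 5.35 × ln(2.01064) = 5.35 × 0.69845 = 3.7367 W/m².
N₂O: 0.120 × (√405 − √273) = 0.120 × (20.1246 − 16.5227) = 0.120 × 3.6019 = 0.4322 W/m².
CFC-11: Δ = 157 − 2 = 155 ppt = 0.155 ppb; ΔF = 0.26 × 0.155 = 0.0403 W/m².
HFC-134a: Δ = 47 − 2 = 45 ppt = 0.045 ppb; ΔF = 0.16 × 0.045 = 0.0072 W/m².
Total ΔF = 3.7367 + 0.4322 + 0.0403 + 0.0072 = 4.2164 W/m².
ΔT = λ ΔF = 0.47 × 4.22 = 1.9834 K.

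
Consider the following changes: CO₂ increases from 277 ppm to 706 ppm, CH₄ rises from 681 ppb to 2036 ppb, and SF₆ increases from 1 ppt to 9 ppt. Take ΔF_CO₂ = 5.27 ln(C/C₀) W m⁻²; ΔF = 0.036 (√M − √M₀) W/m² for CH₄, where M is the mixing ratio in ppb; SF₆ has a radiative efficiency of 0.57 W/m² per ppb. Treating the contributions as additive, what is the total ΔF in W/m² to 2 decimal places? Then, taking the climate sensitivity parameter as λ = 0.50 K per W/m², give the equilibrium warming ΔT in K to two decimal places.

CO₂: 5.27 × ln(706/277) = 5.27 × ln(2.54874) = 5.27 × 0.93560 = 4.9306 W/m².
CH₄: 0.036 × (√2036 − √681) = 0.036 × (45.1221 − 26.0960) = 0.036 × 19.0261 = 0.6849 W/m².
SF₆: Δ = 9 − 1 = 8 ppt = 0.008 ppb; ΔF = 0.57 × 0.008 = 0.0046 W/m².
Total ΔF = 4.9306 + 0.6849 + 0.0046 = 5.6201 W/m².
ΔT = λ ΔF = 0.50 × 5.62 = 2.8100 K.

ΔF = 5.62 W/m²; ΔT = 2.81 K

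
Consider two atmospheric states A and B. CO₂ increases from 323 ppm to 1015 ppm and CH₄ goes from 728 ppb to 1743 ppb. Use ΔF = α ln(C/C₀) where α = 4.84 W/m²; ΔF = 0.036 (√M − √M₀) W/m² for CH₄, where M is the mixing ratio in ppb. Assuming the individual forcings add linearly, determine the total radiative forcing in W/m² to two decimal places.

ΔF = 6.07 W/m²

CO₂: 4.84 × ln(1015/323) = 4.84 × ln(3.14241) = 4.84 × 1.14499 = 5.5418 W/m².
CH₄: 0.036 × (√1743 − √728) = 0.036 × (41.7493 − 26.9815) = 0.036 × 14.7678 = 0.5316 W/m².
Total ΔF = 5.5418 + 0.5316 = 6.0734 W/m².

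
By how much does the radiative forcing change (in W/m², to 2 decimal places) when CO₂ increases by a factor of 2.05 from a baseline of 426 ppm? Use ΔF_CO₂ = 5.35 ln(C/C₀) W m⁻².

ΔF = 3.84 W/m²

Because the forcing depends only on the ratio C/C₀, the initial concentration does not enter.
ΔF = 5.35 × ln(2.05) = 5.35 × 0.71784 = 3.8404 W/m².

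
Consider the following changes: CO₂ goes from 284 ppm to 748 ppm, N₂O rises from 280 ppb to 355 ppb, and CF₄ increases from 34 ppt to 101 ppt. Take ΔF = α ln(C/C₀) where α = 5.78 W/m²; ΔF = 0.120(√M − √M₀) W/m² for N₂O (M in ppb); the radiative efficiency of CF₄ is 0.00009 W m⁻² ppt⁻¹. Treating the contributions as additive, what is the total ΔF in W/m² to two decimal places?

ΔF = 5.86 W/m²

CO₂: 5.78 × ln(748/284) = 5.78 × ln(2.63380) = 5.78 × 0.96843 = 5.5975 W/m².
N₂O: 0.120 × (√355 − √280) = 0.120 × (18.8414 − 16.7332) = 0.120 × 2.1082 = 0.2530 W/m².
CF₄: ΔF = 0.00009 × (101 − 34) = 0.00009 × 67 = 0.0060 W/m².
Total ΔF = 5.5975 + 0.2530 + 0.0060 = 5.8565 W/m².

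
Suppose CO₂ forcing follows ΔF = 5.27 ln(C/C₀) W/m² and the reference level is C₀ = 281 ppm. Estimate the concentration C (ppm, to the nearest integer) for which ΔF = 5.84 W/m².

Set 5.27 ln(C/281) = 5.84, so ln(C/281) = 5.84/5.27 = 1.10816.
Then C/281 = e^1.10816 = 3.02878, giving C = 281 × 3.02878 = 851.09 ppm.

C ≈ 851 ppm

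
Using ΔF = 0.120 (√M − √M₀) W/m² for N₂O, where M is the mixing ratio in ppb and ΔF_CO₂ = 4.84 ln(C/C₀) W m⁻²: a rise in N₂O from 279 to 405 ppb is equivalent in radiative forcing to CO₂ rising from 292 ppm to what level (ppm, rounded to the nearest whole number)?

C ≈ 318 ppm

N₂O forcing: 0.120 × (√405 − √279) = 0.120 × (20.1246 − 16.7033) = 0.120 × 3.4213 = 0.41056 W/m².
Set 4.84 ln(C/292) = 0.41056: ln(C/292) = 0.41056/4.84 = 0.08483, so C = 292 × e^0.08483 = 292 × 1.08853 = 317.85 ppm.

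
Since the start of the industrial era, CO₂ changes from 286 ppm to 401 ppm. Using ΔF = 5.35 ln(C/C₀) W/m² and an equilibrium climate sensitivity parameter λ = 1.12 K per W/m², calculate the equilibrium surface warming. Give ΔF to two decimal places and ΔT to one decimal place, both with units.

ΔF = 1.81 W/m²; ΔT = 2.0 K

CO₂: 5.35 × ln(401/286) = 5.35 × ln(1.40210) = 5.35 × 0.33797 = 1.8081 W/m².
ΔT = λ ΔF = 1.12 × 1.81 = 2.0272 K.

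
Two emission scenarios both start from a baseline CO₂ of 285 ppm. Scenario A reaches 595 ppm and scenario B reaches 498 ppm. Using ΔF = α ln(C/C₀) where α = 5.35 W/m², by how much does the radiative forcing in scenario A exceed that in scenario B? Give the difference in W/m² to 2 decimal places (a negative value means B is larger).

ΔF_A = 5.35 ln(595/285) = 5.35 × 0.73607 = 3.9380 W/m².
ΔF_B = 5.35 ln(498/285) = 5.35 × 0.55811 = 2.9859 W/m².
Difference: 3.9380 − 2.9859 = 0.9521 W/m².
(Equivalently, ΔF_A − ΔF_B = 5.35 ln(595/498) = 5.35 × 0.17796 = 0.9521 W/m².)

ΔF_A − ΔF_B = 0.95 W/m²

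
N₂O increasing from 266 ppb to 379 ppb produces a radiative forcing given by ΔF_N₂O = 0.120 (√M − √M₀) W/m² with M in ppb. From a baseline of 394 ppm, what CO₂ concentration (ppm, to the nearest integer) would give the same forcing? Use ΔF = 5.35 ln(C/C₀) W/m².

C ≈ 423 ppm

N₂O forcing: 0.120 × (√379 − √266) = 0.120 × (19.4679 − 16.3095) = 0.120 × 3.1584 = 0.37901 W/m².
Set 5.35 ln(C/394) = 0.37901: ln(C/394) = 0.37901/5.35 = 0.07084, so C = 394 × e^0.07084 = 394 × 1.07341 = 422.92 ppm.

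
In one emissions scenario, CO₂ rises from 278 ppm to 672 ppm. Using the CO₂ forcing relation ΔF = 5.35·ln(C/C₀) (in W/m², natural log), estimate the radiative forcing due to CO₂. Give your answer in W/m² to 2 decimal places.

CO₂: 5.35 × ln(672/278) = 5.35 × ln(2.41727) = 5.35 × 0.88264 = 4.7221 W/m².

ΔF = 4.72 W/m²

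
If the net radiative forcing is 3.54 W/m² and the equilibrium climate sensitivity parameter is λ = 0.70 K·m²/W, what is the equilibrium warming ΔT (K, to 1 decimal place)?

ΔT = λ ΔF = 0.70 × 3.54 = 2.4780 K.

ΔT = 2.5 K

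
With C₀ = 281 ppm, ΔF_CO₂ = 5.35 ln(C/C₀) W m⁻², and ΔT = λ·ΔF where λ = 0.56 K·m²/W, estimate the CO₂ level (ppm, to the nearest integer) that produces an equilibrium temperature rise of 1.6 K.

Required forcing: ΔF = ΔT/λ = 1.6/0.56 = 2.8571 W/m².
Then ln(C/281) = ΔF/5.35 = 2.8571/5.35 = 0.53404.
So C = 281 × e^0.53404 = 281 × 1.70581 = 479.33 ppm.

C ≈ 479 ppm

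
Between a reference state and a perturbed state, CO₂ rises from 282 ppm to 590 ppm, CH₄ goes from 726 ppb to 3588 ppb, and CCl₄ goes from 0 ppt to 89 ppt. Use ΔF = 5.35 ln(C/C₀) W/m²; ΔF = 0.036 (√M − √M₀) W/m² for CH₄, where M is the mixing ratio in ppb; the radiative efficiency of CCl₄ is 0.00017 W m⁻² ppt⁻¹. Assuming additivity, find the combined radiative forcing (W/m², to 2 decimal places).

ΔF = 5.15 W/m²

CO₂: 5.35 × ln(590/282) = 5.35 × ln(2.09220) = 5.35 × 0.73822 = 3.9495 W/m².
CH₄: 0.036 × (√3588 − √726) = 0.036 × (59.8999 − 26.9444) = 0.036 × 32.9555 = 1.1864 W/m².
CCl₄: ΔF = 0.00017 × (89 − 0) = 0.00017 × 89 = 0.0151 W/m².
Total ΔF = 3.9495 + 1.1864 + 0.0151 = 5.1510 W/m².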